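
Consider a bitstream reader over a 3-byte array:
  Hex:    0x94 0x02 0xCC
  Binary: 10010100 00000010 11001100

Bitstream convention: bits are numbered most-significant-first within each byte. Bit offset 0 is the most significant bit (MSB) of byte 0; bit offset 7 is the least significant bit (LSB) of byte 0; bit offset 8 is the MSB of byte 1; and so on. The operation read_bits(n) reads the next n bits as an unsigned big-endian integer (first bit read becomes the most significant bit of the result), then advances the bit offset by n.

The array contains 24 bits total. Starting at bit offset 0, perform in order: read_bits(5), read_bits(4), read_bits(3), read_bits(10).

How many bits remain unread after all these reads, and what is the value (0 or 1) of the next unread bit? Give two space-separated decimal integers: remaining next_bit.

Answer: 2 0

Derivation:
Read 1: bits[0:5] width=5 -> value=18 (bin 10010); offset now 5 = byte 0 bit 5; 19 bits remain
Read 2: bits[5:9] width=4 -> value=8 (bin 1000); offset now 9 = byte 1 bit 1; 15 bits remain
Read 3: bits[9:12] width=3 -> value=0 (bin 000); offset now 12 = byte 1 bit 4; 12 bits remain
Read 4: bits[12:22] width=10 -> value=179 (bin 0010110011); offset now 22 = byte 2 bit 6; 2 bits remain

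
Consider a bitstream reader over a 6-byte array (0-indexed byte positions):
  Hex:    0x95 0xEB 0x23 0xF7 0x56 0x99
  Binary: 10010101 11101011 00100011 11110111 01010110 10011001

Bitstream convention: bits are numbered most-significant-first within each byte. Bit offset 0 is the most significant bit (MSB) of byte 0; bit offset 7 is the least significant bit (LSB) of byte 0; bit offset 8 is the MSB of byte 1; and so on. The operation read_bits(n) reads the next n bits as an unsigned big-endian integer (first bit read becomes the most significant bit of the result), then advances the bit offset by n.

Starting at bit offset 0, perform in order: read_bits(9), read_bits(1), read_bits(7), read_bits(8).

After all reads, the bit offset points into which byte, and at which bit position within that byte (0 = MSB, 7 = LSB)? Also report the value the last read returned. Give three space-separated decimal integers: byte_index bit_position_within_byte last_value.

Read 1: bits[0:9] width=9 -> value=299 (bin 100101011); offset now 9 = byte 1 bit 1; 39 bits remain
Read 2: bits[9:10] width=1 -> value=1 (bin 1); offset now 10 = byte 1 bit 2; 38 bits remain
Read 3: bits[10:17] width=7 -> value=86 (bin 1010110); offset now 17 = byte 2 bit 1; 31 bits remain
Read 4: bits[17:25] width=8 -> value=71 (bin 01000111); offset now 25 = byte 3 bit 1; 23 bits remain

Answer: 3 1 71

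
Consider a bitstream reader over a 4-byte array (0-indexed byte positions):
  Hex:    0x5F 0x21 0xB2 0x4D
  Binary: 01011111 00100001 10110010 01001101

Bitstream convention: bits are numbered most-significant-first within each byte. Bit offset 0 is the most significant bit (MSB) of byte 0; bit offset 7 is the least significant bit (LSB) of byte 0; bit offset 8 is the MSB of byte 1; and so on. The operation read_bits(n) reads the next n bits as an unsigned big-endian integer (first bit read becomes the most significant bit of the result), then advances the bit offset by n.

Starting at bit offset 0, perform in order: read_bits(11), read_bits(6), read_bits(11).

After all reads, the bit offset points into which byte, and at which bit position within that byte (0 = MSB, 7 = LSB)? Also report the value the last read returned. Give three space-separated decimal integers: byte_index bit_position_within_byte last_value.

Answer: 3 4 804

Derivation:
Read 1: bits[0:11] width=11 -> value=761 (bin 01011111001); offset now 11 = byte 1 bit 3; 21 bits remain
Read 2: bits[11:17] width=6 -> value=3 (bin 000011); offset now 17 = byte 2 bit 1; 15 bits remain
Read 3: bits[17:28] width=11 -> value=804 (bin 01100100100); offset now 28 = byte 3 bit 4; 4 bits remain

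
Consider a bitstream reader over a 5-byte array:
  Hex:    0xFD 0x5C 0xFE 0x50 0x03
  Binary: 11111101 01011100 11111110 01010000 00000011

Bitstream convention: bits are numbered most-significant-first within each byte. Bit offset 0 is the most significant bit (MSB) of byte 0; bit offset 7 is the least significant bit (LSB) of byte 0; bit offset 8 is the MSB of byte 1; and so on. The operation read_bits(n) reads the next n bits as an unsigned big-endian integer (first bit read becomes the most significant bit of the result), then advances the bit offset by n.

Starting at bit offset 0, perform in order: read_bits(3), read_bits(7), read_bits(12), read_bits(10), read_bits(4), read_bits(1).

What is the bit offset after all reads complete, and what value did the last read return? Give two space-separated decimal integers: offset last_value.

Answer: 37 0

Derivation:
Read 1: bits[0:3] width=3 -> value=7 (bin 111); offset now 3 = byte 0 bit 3; 37 bits remain
Read 2: bits[3:10] width=7 -> value=117 (bin 1110101); offset now 10 = byte 1 bit 2; 30 bits remain
Read 3: bits[10:22] width=12 -> value=1855 (bin 011100111111); offset now 22 = byte 2 bit 6; 18 bits remain
Read 4: bits[22:32] width=10 -> value=592 (bin 1001010000); offset now 32 = byte 4 bit 0; 8 bits remain
Read 5: bits[32:36] width=4 -> value=0 (bin 0000); offset now 36 = byte 4 bit 4; 4 bits remain
Read 6: bits[36:37] width=1 -> value=0 (bin 0); offset now 37 = byte 4 bit 5; 3 bits remain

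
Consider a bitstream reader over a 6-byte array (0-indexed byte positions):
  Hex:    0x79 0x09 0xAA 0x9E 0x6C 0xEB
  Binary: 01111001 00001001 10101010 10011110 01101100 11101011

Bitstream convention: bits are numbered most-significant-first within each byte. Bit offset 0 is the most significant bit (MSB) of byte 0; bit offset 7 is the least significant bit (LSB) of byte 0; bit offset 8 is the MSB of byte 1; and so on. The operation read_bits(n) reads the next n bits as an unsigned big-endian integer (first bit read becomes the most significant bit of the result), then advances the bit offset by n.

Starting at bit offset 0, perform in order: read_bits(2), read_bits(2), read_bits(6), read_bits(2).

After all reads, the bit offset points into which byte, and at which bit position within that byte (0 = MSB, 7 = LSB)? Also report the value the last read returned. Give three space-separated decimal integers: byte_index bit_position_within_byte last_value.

Answer: 1 4 0

Derivation:
Read 1: bits[0:2] width=2 -> value=1 (bin 01); offset now 2 = byte 0 bit 2; 46 bits remain
Read 2: bits[2:4] width=2 -> value=3 (bin 11); offset now 4 = byte 0 bit 4; 44 bits remain
Read 3: bits[4:10] width=6 -> value=36 (bin 100100); offset now 10 = byte 1 bit 2; 38 bits remain
Read 4: bits[10:12] width=2 -> value=0 (bin 00); offset now 12 = byte 1 bit 4; 36 bits remain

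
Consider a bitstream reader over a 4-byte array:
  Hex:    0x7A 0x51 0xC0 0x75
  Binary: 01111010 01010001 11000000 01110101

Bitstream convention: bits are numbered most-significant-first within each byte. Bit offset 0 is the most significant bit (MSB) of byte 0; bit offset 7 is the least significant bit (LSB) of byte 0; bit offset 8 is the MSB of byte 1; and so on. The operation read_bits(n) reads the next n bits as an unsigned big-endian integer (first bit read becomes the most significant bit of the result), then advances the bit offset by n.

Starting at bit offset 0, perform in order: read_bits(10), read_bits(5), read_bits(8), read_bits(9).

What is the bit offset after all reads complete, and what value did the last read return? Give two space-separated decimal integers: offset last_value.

Read 1: bits[0:10] width=10 -> value=489 (bin 0111101001); offset now 10 = byte 1 bit 2; 22 bits remain
Read 2: bits[10:15] width=5 -> value=8 (bin 01000); offset now 15 = byte 1 bit 7; 17 bits remain
Read 3: bits[15:23] width=8 -> value=224 (bin 11100000); offset now 23 = byte 2 bit 7; 9 bits remain
Read 4: bits[23:32] width=9 -> value=117 (bin 001110101); offset now 32 = byte 4 bit 0; 0 bits remain

Answer: 32 117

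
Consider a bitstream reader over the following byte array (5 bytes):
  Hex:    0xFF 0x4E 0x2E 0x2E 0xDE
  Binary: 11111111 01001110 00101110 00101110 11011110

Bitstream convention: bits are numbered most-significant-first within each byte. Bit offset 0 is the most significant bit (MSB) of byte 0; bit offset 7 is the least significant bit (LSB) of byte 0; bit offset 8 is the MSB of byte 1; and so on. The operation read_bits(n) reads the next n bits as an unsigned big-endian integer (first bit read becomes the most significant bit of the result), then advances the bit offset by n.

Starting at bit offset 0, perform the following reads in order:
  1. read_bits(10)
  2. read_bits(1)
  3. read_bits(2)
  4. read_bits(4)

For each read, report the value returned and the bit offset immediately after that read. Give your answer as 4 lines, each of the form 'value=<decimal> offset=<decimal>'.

Answer: value=1021 offset=10
value=0 offset=11
value=1 offset=13
value=12 offset=17

Derivation:
Read 1: bits[0:10] width=10 -> value=1021 (bin 1111111101); offset now 10 = byte 1 bit 2; 30 bits remain
Read 2: bits[10:11] width=1 -> value=0 (bin 0); offset now 11 = byte 1 bit 3; 29 bits remain
Read 3: bits[11:13] width=2 -> value=1 (bin 01); offset now 13 = byte 1 bit 5; 27 bits remain
Read 4: bits[13:17] width=4 -> value=12 (bin 1100); offset now 17 = byte 2 bit 1; 23 bits remain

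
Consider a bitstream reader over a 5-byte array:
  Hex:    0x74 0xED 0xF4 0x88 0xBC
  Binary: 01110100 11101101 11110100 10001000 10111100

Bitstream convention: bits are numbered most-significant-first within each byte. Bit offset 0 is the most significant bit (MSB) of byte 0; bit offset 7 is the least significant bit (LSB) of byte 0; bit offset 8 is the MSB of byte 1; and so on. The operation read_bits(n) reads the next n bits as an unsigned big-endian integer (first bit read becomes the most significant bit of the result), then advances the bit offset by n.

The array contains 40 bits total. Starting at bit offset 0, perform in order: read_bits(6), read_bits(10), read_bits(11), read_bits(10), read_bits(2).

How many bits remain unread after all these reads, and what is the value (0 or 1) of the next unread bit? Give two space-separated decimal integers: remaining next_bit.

Read 1: bits[0:6] width=6 -> value=29 (bin 011101); offset now 6 = byte 0 bit 6; 34 bits remain
Read 2: bits[6:16] width=10 -> value=237 (bin 0011101101); offset now 16 = byte 2 bit 0; 24 bits remain
Read 3: bits[16:27] width=11 -> value=1956 (bin 11110100100); offset now 27 = byte 3 bit 3; 13 bits remain
Read 4: bits[27:37] width=10 -> value=279 (bin 0100010111); offset now 37 = byte 4 bit 5; 3 bits remain
Read 5: bits[37:39] width=2 -> value=2 (bin 10); offset now 39 = byte 4 bit 7; 1 bits remain

Answer: 1 0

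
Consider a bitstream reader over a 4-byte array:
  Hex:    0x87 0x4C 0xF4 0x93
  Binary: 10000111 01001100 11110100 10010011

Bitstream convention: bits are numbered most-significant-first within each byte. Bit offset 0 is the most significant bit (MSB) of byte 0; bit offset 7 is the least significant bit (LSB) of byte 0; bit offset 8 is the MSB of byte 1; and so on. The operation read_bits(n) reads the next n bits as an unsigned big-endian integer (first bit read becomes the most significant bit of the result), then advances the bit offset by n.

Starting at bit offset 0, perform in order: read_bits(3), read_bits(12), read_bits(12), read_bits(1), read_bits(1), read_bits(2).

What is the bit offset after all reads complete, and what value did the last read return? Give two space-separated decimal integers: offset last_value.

Answer: 31 1

Derivation:
Read 1: bits[0:3] width=3 -> value=4 (bin 100); offset now 3 = byte 0 bit 3; 29 bits remain
Read 2: bits[3:15] width=12 -> value=934 (bin 001110100110); offset now 15 = byte 1 bit 7; 17 bits remain
Read 3: bits[15:27] width=12 -> value=1956 (bin 011110100100); offset now 27 = byte 3 bit 3; 5 bits remain
Read 4: bits[27:28] width=1 -> value=1 (bin 1); offset now 28 = byte 3 bit 4; 4 bits remain
Read 5: bits[28:29] width=1 -> value=0 (bin 0); offset now 29 = byte 3 bit 5; 3 bits remain
Read 6: bits[29:31] width=2 -> value=1 (bin 01); offset now 31 = byte 3 bit 7; 1 bits remain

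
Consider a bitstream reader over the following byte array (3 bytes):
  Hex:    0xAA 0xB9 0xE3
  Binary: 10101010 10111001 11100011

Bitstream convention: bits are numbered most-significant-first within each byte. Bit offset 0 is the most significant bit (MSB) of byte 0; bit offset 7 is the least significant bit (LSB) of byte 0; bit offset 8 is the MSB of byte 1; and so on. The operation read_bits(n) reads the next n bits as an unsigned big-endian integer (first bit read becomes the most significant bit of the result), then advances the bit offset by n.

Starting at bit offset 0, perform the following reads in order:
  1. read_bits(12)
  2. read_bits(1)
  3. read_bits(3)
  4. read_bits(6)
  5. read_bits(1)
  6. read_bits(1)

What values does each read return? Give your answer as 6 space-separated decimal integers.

Read 1: bits[0:12] width=12 -> value=2731 (bin 101010101011); offset now 12 = byte 1 bit 4; 12 bits remain
Read 2: bits[12:13] width=1 -> value=1 (bin 1); offset now 13 = byte 1 bit 5; 11 bits remain
Read 3: bits[13:16] width=3 -> value=1 (bin 001); offset now 16 = byte 2 bit 0; 8 bits remain
Read 4: bits[16:22] width=6 -> value=56 (bin 111000); offset now 22 = byte 2 bit 6; 2 bits remain
Read 5: bits[22:23] width=1 -> value=1 (bin 1); offset now 23 = byte 2 bit 7; 1 bits remain
Read 6: bits[23:24] width=1 -> value=1 (bin 1); offset now 24 = byte 3 bit 0; 0 bits remain

Answer: 2731 1 1 56 1 1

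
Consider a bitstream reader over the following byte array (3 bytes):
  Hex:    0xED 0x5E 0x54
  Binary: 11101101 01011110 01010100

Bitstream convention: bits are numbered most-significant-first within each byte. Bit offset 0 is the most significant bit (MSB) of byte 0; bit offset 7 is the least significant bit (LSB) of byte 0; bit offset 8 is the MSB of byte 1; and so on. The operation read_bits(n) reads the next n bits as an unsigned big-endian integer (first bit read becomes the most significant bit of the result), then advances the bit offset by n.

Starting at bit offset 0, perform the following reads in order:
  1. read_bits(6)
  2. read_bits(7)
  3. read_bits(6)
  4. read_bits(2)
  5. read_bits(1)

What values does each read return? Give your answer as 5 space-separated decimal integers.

Answer: 59 43 50 2 1

Derivation:
Read 1: bits[0:6] width=6 -> value=59 (bin 111011); offset now 6 = byte 0 bit 6; 18 bits remain
Read 2: bits[6:13] width=7 -> value=43 (bin 0101011); offset now 13 = byte 1 bit 5; 11 bits remain
Read 3: bits[13:19] width=6 -> value=50 (bin 110010); offset now 19 = byte 2 bit 3; 5 bits remain
Read 4: bits[19:21] width=2 -> value=2 (bin 10); offset now 21 = byte 2 bit 5; 3 bits remain
Read 5: bits[21:22] width=1 -> value=1 (bin 1); offset now 22 = byte 2 bit 6; 2 bits remain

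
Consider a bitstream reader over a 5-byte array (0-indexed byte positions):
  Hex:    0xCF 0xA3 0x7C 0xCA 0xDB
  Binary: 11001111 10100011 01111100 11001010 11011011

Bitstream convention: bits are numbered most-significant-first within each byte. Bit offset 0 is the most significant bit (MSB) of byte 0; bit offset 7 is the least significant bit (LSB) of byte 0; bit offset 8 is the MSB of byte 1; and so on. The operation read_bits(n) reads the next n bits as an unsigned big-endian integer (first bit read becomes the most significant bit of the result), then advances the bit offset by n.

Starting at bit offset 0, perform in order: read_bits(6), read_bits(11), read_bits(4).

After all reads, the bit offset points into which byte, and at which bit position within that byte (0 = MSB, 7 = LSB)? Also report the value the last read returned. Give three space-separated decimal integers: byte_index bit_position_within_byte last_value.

Read 1: bits[0:6] width=6 -> value=51 (bin 110011); offset now 6 = byte 0 bit 6; 34 bits remain
Read 2: bits[6:17] width=11 -> value=1862 (bin 11101000110); offset now 17 = byte 2 bit 1; 23 bits remain
Read 3: bits[17:21] width=4 -> value=15 (bin 1111); offset now 21 = byte 2 bit 5; 19 bits remain

Answer: 2 5 15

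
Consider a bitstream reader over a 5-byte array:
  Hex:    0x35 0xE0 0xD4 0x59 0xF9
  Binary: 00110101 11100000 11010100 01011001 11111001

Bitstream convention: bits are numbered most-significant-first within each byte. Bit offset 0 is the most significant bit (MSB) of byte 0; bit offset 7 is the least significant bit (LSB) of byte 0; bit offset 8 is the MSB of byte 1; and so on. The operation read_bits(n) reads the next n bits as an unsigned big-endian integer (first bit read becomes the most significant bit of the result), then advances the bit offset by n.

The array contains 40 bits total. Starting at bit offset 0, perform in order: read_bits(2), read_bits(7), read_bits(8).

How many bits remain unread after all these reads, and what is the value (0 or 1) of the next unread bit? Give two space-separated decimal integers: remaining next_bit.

Answer: 23 1

Derivation:
Read 1: bits[0:2] width=2 -> value=0 (bin 00); offset now 2 = byte 0 bit 2; 38 bits remain
Read 2: bits[2:9] width=7 -> value=107 (bin 1101011); offset now 9 = byte 1 bit 1; 31 bits remain
Read 3: bits[9:17] width=8 -> value=193 (bin 11000001); offset now 17 = byte 2 bit 1; 23 bits remain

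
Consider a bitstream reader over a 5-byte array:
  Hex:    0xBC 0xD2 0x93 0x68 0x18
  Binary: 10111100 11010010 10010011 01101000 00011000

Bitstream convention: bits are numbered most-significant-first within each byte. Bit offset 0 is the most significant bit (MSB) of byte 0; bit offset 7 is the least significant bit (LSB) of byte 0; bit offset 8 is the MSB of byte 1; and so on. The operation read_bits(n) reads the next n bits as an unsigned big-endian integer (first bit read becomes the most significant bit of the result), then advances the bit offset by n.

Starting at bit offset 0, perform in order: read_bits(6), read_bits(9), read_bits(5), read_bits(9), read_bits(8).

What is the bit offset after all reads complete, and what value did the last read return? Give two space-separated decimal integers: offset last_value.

Read 1: bits[0:6] width=6 -> value=47 (bin 101111); offset now 6 = byte 0 bit 6; 34 bits remain
Read 2: bits[6:15] width=9 -> value=105 (bin 001101001); offset now 15 = byte 1 bit 7; 25 bits remain
Read 3: bits[15:20] width=5 -> value=9 (bin 01001); offset now 20 = byte 2 bit 4; 20 bits remain
Read 4: bits[20:29] width=9 -> value=109 (bin 001101101); offset now 29 = byte 3 bit 5; 11 bits remain
Read 5: bits[29:37] width=8 -> value=3 (bin 00000011); offset now 37 = byte 4 bit 5; 3 bits remain

Answer: 37 3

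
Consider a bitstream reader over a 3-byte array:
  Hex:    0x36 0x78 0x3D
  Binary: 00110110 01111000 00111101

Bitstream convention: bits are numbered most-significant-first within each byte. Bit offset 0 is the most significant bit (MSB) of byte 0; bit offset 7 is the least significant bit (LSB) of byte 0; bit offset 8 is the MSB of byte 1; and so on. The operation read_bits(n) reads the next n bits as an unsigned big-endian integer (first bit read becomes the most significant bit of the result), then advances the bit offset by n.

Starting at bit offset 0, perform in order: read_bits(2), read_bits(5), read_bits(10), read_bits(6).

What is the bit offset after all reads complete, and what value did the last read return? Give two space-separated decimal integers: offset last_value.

Answer: 23 30

Derivation:
Read 1: bits[0:2] width=2 -> value=0 (bin 00); offset now 2 = byte 0 bit 2; 22 bits remain
Read 2: bits[2:7] width=5 -> value=27 (bin 11011); offset now 7 = byte 0 bit 7; 17 bits remain
Read 3: bits[7:17] width=10 -> value=240 (bin 0011110000); offset now 17 = byte 2 bit 1; 7 bits remain
Read 4: bits[17:23] width=6 -> value=30 (bin 011110); offset now 23 = byte 2 bit 7; 1 bits remain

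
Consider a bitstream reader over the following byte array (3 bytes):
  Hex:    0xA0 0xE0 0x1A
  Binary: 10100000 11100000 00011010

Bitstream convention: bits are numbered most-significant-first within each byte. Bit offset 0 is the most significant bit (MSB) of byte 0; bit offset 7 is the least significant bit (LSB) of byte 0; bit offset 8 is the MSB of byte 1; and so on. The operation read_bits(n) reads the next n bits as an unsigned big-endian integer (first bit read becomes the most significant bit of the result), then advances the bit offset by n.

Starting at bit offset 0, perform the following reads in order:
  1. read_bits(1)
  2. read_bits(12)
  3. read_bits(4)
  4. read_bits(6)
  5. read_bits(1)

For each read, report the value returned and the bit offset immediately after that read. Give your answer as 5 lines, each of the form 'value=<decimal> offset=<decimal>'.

Answer: value=1 offset=1
value=1052 offset=13
value=0 offset=17
value=13 offset=23
value=0 offset=24

Derivation:
Read 1: bits[0:1] width=1 -> value=1 (bin 1); offset now 1 = byte 0 bit 1; 23 bits remain
Read 2: bits[1:13] width=12 -> value=1052 (bin 010000011100); offset now 13 = byte 1 bit 5; 11 bits remain
Read 3: bits[13:17] width=4 -> value=0 (bin 0000); offset now 17 = byte 2 bit 1; 7 bits remain
Read 4: bits[17:23] width=6 -> value=13 (bin 001101); offset now 23 = byte 2 bit 7; 1 bits remain
Read 5: bits[23:24] width=1 -> value=0 (bin 0); offset now 24 = byte 3 bit 0; 0 bits remain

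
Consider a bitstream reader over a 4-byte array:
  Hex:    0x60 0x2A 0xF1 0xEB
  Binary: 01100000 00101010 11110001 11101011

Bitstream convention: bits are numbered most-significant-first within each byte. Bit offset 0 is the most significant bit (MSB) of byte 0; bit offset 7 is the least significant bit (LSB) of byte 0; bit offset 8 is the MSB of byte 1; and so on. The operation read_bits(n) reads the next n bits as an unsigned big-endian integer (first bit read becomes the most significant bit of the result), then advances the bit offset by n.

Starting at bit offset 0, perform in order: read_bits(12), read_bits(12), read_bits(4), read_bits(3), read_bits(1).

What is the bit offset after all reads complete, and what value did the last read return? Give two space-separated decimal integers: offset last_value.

Read 1: bits[0:12] width=12 -> value=1538 (bin 011000000010); offset now 12 = byte 1 bit 4; 20 bits remain
Read 2: bits[12:24] width=12 -> value=2801 (bin 101011110001); offset now 24 = byte 3 bit 0; 8 bits remain
Read 3: bits[24:28] width=4 -> value=14 (bin 1110); offset now 28 = byte 3 bit 4; 4 bits remain
Read 4: bits[28:31] width=3 -> value=5 (bin 101); offset now 31 = byte 3 bit 7; 1 bits remain
Read 5: bits[31:32] width=1 -> value=1 (bin 1); offset now 32 = byte 4 bit 0; 0 bits remain

Answer: 32 1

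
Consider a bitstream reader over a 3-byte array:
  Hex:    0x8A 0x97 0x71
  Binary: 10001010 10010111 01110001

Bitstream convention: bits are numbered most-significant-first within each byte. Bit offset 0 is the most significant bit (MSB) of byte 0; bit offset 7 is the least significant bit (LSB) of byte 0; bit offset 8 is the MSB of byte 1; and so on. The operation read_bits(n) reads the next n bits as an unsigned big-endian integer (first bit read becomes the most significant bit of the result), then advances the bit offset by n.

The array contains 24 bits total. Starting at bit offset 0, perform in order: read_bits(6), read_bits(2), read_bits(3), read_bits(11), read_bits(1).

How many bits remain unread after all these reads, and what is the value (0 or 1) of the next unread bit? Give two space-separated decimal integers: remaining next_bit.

Read 1: bits[0:6] width=6 -> value=34 (bin 100010); offset now 6 = byte 0 bit 6; 18 bits remain
Read 2: bits[6:8] width=2 -> value=2 (bin 10); offset now 8 = byte 1 bit 0; 16 bits remain
Read 3: bits[8:11] width=3 -> value=4 (bin 100); offset now 11 = byte 1 bit 3; 13 bits remain
Read 4: bits[11:22] width=11 -> value=1500 (bin 10111011100); offset now 22 = byte 2 bit 6; 2 bits remain
Read 5: bits[22:23] width=1 -> value=0 (bin 0); offset now 23 = byte 2 bit 7; 1 bits remain

Answer: 1 1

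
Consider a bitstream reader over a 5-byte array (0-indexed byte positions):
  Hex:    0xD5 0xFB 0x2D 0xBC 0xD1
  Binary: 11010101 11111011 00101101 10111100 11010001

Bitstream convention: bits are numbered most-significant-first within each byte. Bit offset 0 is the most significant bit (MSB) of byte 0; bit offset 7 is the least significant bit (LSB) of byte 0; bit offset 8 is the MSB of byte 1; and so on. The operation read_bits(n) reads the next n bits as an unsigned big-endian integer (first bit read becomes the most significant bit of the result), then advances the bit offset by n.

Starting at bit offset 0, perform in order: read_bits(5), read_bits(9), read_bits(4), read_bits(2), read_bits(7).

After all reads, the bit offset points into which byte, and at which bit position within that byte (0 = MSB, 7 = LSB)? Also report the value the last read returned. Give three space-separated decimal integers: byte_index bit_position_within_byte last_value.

Answer: 3 3 109

Derivation:
Read 1: bits[0:5] width=5 -> value=26 (bin 11010); offset now 5 = byte 0 bit 5; 35 bits remain
Read 2: bits[5:14] width=9 -> value=382 (bin 101111110); offset now 14 = byte 1 bit 6; 26 bits remain
Read 3: bits[14:18] width=4 -> value=12 (bin 1100); offset now 18 = byte 2 bit 2; 22 bits remain
Read 4: bits[18:20] width=2 -> value=2 (bin 10); offset now 20 = byte 2 bit 4; 20 bits remain
Read 5: bits[20:27] width=7 -> value=109 (bin 1101101); offset now 27 = byte 3 bit 3; 13 bits remain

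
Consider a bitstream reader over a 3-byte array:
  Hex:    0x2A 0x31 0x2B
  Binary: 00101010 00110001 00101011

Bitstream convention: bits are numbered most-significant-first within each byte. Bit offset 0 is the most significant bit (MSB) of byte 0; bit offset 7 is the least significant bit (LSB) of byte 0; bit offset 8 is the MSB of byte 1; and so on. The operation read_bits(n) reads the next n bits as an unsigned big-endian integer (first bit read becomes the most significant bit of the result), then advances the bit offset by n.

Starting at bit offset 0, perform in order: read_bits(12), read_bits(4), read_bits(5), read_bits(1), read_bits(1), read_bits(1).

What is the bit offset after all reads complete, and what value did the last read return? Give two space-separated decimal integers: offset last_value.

Read 1: bits[0:12] width=12 -> value=675 (bin 001010100011); offset now 12 = byte 1 bit 4; 12 bits remain
Read 2: bits[12:16] width=4 -> value=1 (bin 0001); offset now 16 = byte 2 bit 0; 8 bits remain
Read 3: bits[16:21] width=5 -> value=5 (bin 00101); offset now 21 = byte 2 bit 5; 3 bits remain
Read 4: bits[21:22] width=1 -> value=0 (bin 0); offset now 22 = byte 2 bit 6; 2 bits remain
Read 5: bits[22:23] width=1 -> value=1 (bin 1); offset now 23 = byte 2 bit 7; 1 bits remain
Read 6: bits[23:24] width=1 -> value=1 (bin 1); offset now 24 = byte 3 bit 0; 0 bits remain

Answer: 24 1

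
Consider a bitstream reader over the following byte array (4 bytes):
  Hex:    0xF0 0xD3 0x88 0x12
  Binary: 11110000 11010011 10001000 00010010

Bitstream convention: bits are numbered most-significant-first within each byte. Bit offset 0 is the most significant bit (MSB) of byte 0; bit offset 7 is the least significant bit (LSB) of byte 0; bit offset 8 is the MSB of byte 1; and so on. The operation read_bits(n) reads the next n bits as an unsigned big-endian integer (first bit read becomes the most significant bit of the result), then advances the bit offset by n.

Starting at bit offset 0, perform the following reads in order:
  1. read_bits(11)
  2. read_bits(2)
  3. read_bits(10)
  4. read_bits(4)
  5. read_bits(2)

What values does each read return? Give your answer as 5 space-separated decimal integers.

Read 1: bits[0:11] width=11 -> value=1926 (bin 11110000110); offset now 11 = byte 1 bit 3; 21 bits remain
Read 2: bits[11:13] width=2 -> value=2 (bin 10); offset now 13 = byte 1 bit 5; 19 bits remain
Read 3: bits[13:23] width=10 -> value=452 (bin 0111000100); offset now 23 = byte 2 bit 7; 9 bits remain
Read 4: bits[23:27] width=4 -> value=0 (bin 0000); offset now 27 = byte 3 bit 3; 5 bits remain
Read 5: bits[27:29] width=2 -> value=2 (bin 10); offset now 29 = byte 3 bit 5; 3 bits remain

Answer: 1926 2 452 0 2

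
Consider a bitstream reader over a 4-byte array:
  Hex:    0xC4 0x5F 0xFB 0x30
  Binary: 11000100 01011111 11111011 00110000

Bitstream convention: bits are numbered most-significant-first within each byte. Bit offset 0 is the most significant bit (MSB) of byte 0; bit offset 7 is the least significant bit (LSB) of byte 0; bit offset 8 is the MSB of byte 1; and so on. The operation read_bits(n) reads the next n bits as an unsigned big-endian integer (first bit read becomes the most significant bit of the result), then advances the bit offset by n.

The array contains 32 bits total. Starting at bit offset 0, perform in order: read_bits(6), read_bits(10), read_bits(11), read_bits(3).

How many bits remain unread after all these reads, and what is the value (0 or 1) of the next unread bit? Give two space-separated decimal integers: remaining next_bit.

Answer: 2 0

Derivation:
Read 1: bits[0:6] width=6 -> value=49 (bin 110001); offset now 6 = byte 0 bit 6; 26 bits remain
Read 2: bits[6:16] width=10 -> value=95 (bin 0001011111); offset now 16 = byte 2 bit 0; 16 bits remain
Read 3: bits[16:27] width=11 -> value=2009 (bin 11111011001); offset now 27 = byte 3 bit 3; 5 bits remain
Read 4: bits[27:30] width=3 -> value=4 (bin 100); offset now 30 = byte 3 bit 6; 2 bits remain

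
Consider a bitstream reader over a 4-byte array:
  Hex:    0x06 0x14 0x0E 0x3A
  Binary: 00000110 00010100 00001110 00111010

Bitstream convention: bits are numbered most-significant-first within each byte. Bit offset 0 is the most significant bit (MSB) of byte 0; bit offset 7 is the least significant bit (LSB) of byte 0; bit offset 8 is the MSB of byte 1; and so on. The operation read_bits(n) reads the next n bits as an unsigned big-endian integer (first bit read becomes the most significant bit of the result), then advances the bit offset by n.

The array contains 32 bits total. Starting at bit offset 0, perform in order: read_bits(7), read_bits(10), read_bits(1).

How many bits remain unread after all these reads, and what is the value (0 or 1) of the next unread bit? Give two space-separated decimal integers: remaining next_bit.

Read 1: bits[0:7] width=7 -> value=3 (bin 0000011); offset now 7 = byte 0 bit 7; 25 bits remain
Read 2: bits[7:17] width=10 -> value=40 (bin 0000101000); offset now 17 = byte 2 bit 1; 15 bits remain
Read 3: bits[17:18] width=1 -> value=0 (bin 0); offset now 18 = byte 2 bit 2; 14 bits remain

Answer: 14 0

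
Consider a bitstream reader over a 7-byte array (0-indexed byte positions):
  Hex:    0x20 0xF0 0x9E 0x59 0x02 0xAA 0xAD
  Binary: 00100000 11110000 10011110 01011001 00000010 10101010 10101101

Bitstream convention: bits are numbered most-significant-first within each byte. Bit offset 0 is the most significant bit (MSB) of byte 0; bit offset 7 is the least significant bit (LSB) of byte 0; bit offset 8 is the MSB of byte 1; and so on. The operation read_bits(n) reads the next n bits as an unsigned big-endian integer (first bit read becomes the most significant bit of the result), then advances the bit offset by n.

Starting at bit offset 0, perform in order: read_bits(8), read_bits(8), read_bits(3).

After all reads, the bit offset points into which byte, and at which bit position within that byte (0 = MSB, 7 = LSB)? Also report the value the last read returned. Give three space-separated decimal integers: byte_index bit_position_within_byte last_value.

Read 1: bits[0:8] width=8 -> value=32 (bin 00100000); offset now 8 = byte 1 bit 0; 48 bits remain
Read 2: bits[8:16] width=8 -> value=240 (bin 11110000); offset now 16 = byte 2 bit 0; 40 bits remain
Read 3: bits[16:19] width=3 -> value=4 (bin 100); offset now 19 = byte 2 bit 3; 37 bits remain

Answer: 2 3 4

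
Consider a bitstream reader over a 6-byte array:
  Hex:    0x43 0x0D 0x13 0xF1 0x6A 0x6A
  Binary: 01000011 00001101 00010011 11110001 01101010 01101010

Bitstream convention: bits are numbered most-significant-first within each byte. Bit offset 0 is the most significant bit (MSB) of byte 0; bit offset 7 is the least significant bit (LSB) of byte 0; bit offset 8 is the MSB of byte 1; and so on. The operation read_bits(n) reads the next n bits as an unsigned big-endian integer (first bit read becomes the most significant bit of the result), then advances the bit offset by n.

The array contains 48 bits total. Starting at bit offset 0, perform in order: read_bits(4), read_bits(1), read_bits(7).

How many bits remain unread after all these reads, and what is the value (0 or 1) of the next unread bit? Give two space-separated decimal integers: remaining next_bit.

Answer: 36 1

Derivation:
Read 1: bits[0:4] width=4 -> value=4 (bin 0100); offset now 4 = byte 0 bit 4; 44 bits remain
Read 2: bits[4:5] width=1 -> value=0 (bin 0); offset now 5 = byte 0 bit 5; 43 bits remain
Read 3: bits[5:12] width=7 -> value=48 (bin 0110000); offset now 12 = byte 1 bit 4; 36 bits remain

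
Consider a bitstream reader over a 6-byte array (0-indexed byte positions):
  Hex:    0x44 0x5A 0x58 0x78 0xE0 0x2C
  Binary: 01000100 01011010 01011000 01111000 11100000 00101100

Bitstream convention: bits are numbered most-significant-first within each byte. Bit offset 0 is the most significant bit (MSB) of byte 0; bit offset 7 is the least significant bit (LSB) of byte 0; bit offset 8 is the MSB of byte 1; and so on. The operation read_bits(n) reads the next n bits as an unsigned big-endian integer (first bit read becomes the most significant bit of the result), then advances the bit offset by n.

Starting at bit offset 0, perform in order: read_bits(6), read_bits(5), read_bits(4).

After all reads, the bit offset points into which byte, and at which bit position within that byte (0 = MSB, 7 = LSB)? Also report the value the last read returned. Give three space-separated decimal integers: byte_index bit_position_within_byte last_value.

Answer: 1 7 13

Derivation:
Read 1: bits[0:6] width=6 -> value=17 (bin 010001); offset now 6 = byte 0 bit 6; 42 bits remain
Read 2: bits[6:11] width=5 -> value=2 (bin 00010); offset now 11 = byte 1 bit 3; 37 bits remain
Read 3: bits[11:15] width=4 -> value=13 (bin 1101); offset now 15 = byte 1 bit 7; 33 bits remain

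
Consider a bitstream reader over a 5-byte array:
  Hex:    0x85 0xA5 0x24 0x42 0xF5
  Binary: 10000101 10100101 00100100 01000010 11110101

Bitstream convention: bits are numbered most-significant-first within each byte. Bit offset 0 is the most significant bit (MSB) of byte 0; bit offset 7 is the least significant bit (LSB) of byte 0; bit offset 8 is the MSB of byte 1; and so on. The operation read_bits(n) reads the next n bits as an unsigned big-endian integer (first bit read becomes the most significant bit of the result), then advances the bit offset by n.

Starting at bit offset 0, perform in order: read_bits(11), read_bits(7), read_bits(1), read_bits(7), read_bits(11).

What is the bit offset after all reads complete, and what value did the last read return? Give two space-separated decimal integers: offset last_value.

Answer: 37 94

Derivation:
Read 1: bits[0:11] width=11 -> value=1069 (bin 10000101101); offset now 11 = byte 1 bit 3; 29 bits remain
Read 2: bits[11:18] width=7 -> value=20 (bin 0010100); offset now 18 = byte 2 bit 2; 22 bits remain
Read 3: bits[18:19] width=1 -> value=1 (bin 1); offset now 19 = byte 2 bit 3; 21 bits remain
Read 4: bits[19:26] width=7 -> value=17 (bin 0010001); offset now 26 = byte 3 bit 2; 14 bits remain
Read 5: bits[26:37] width=11 -> value=94 (bin 00001011110); offset now 37 = byte 4 bit 5; 3 bits remain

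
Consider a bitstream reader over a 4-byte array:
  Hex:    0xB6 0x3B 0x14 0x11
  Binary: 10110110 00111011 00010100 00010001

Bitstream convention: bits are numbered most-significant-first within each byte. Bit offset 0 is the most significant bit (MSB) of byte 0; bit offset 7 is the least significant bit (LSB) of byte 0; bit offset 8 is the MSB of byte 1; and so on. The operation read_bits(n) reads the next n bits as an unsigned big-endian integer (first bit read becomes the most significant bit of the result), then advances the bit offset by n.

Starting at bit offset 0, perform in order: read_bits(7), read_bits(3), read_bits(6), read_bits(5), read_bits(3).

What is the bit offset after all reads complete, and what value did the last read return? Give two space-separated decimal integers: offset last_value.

Read 1: bits[0:7] width=7 -> value=91 (bin 1011011); offset now 7 = byte 0 bit 7; 25 bits remain
Read 2: bits[7:10] width=3 -> value=0 (bin 000); offset now 10 = byte 1 bit 2; 22 bits remain
Read 3: bits[10:16] width=6 -> value=59 (bin 111011); offset now 16 = byte 2 bit 0; 16 bits remain
Read 4: bits[16:21] width=5 -> value=2 (bin 00010); offset now 21 = byte 2 bit 5; 11 bits remain
Read 5: bits[21:24] width=3 -> value=4 (bin 100); offset now 24 = byte 3 bit 0; 8 bits remain

Answer: 24 4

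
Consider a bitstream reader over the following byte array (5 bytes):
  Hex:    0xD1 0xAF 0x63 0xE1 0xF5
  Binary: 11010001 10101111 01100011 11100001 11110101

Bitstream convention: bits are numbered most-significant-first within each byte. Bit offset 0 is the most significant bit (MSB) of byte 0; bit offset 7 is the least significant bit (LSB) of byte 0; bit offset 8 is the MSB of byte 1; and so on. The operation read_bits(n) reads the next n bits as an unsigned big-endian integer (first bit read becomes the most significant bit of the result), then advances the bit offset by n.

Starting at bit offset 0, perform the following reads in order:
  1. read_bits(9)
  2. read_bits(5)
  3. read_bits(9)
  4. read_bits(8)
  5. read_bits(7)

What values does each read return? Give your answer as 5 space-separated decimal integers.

Read 1: bits[0:9] width=9 -> value=419 (bin 110100011); offset now 9 = byte 1 bit 1; 31 bits remain
Read 2: bits[9:14] width=5 -> value=11 (bin 01011); offset now 14 = byte 1 bit 6; 26 bits remain
Read 3: bits[14:23] width=9 -> value=433 (bin 110110001); offset now 23 = byte 2 bit 7; 17 bits remain
Read 4: bits[23:31] width=8 -> value=240 (bin 11110000); offset now 31 = byte 3 bit 7; 9 bits remain
Read 5: bits[31:38] width=7 -> value=125 (bin 1111101); offset now 38 = byte 4 bit 6; 2 bits remain

Answer: 419 11 433 240 125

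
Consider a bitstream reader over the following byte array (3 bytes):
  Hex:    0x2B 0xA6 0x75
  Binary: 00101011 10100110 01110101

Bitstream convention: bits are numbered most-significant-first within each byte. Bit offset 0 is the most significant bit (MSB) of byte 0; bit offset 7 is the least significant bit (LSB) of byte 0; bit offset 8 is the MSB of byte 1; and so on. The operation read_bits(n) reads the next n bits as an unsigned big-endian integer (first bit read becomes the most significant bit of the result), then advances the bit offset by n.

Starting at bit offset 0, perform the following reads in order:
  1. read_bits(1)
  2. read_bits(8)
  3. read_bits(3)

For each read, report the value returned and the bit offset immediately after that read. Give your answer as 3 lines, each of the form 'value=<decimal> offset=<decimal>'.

Read 1: bits[0:1] width=1 -> value=0 (bin 0); offset now 1 = byte 0 bit 1; 23 bits remain
Read 2: bits[1:9] width=8 -> value=87 (bin 01010111); offset now 9 = byte 1 bit 1; 15 bits remain
Read 3: bits[9:12] width=3 -> value=2 (bin 010); offset now 12 = byte 1 bit 4; 12 bits remain

Answer: value=0 offset=1
value=87 offset=9
value=2 offset=12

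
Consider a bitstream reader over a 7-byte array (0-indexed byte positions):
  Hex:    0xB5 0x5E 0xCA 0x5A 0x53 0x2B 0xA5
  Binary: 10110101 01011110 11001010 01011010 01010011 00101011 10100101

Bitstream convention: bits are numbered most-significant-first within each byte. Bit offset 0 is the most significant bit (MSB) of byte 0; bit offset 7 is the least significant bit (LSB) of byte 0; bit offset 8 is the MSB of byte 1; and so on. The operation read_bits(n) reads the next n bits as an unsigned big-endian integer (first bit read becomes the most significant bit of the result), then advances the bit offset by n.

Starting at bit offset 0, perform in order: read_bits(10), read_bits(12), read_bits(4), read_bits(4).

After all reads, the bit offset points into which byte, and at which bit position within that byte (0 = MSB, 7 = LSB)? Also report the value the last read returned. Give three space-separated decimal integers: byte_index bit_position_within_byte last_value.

Read 1: bits[0:10] width=10 -> value=725 (bin 1011010101); offset now 10 = byte 1 bit 2; 46 bits remain
Read 2: bits[10:22] width=12 -> value=1970 (bin 011110110010); offset now 22 = byte 2 bit 6; 34 bits remain
Read 3: bits[22:26] width=4 -> value=9 (bin 1001); offset now 26 = byte 3 bit 2; 30 bits remain
Read 4: bits[26:30] width=4 -> value=6 (bin 0110); offset now 30 = byte 3 bit 6; 26 bits remain

Answer: 3 6 6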